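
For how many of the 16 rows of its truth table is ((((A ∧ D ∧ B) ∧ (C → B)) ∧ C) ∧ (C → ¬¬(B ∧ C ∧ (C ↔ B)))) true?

A  B  C  D  |  (A ∧ D ∧ B)  (C → B)  ((A ∧ D ∧ B) ∧ (C → B))  (C ↔ B)  (B ∧ C ∧ (C ↔ B))  ¬(B ∧ C ∧ (C ↔ B))  ¬¬(B ∧ C ∧ (C ↔ B))  (C → ¬¬(B ∧ C ∧ (C ↔ B)))  φ
T  T  T  T  |       T          T                T                T             T                  F                    T                       T              T
T  T  T  F  |       F          T                F                T             T                  F                    T                       T              F
T  T  F  T  |       T          T                T                F             F                  T                    F                       T              F
T  T  F  F  |       F          T                F                F             F                  T                    F                       T              F
T  F  T  T  |       F          F                F                F             F                  T                    F                       F              F
T  F  T  F  |       F          F                F                F             F                  T                    F                       F              F
T  F  F  T  |       F          T                F                T             F                  T                    F                       T              F
T  F  F  F  |       F          T                F                T             F                  T                    F                       T              F
F  T  T  T  |       F          T                F                T             T                  F                    T                       T              F
F  T  T  F  |       F          T                F                T             T                  F                    T                       T              F
F  T  F  T  |       F          T                F                F             F                  T                    F                       T              F
F  T  F  F  |       F          T                F                F             F                  T                    F                       T              F
F  F  T  T  |       F          F                F                F             F                  T                    F                       F              F
F  F  T  F  |       F          F                F                F             F                  T                    F                       F              F
F  F  F  T  |       F          T                F                T             F                  T                    F                       T              F
F  F  F  F  |       F          T                F                T             F                  T                    F                       T              F
The formula is true on 1 of the 16 rows.

1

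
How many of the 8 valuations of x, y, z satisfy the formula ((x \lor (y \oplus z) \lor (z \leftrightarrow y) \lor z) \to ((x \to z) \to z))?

x  y  z  |  (y \oplus z)  (z \leftrightarrow y)  (x \to z)  ((x \to z) \to z)  φ
T  T  T  |       F                  T                T              T          T
T  T  F  |       T                  F                F              T          T
T  F  T  |       T                  F                T              T          T
T  F  F  |       F                  T                F              T          T
F  T  T  |       F                  T                T              T          T
F  T  F  |       T                  F                T              F          F
F  F  T  |       T                  F                T              T          T
F  F  F  |       F                  T                T              F          F
The formula is true on 6 of the 8 rows.

6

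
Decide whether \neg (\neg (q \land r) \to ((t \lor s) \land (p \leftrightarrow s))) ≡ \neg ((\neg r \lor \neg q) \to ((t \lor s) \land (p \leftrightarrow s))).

equivalent

p  q  r  s  t  |  φ  ψ
T  T  T  T  T  |  F  F
T  T  T  T  F  |  F  F
T  T  T  F  T  |  F  F
T  T  T  F  F  |  F  F
T  T  F  T  T  |  F  F
T  T  F  T  F  |  F  F
T  T  F  F  T  |  T  T
T  T  F  F  F  |  T  T
T  F  T  T  T  |  F  F
T  F  T  T  F  |  F  F
T  F  T  F  T  |  T  T
T  F  T  F  F  |  T  T
T  F  F  T  T  |  F  F
T  F  F  T  F  |  F  F
T  F  F  F  T  |  T  T
T  F  F  F  F  |  T  T
F  T  T  T  T  |  F  F
F  T  T  T  F  |  F  F
F  T  T  F  T  |  F  F
F  T  T  F  F  |  F  F
F  T  F  T  T  |  T  T
F  T  F  T  F  |  T  T
F  T  F  F  T  |  F  F
F  T  F  F  F  |  T  T
F  F  T  T  T  |  T  T
F  F  T  T  F  |  T  T
F  F  T  F  T  |  F  F
F  F  T  F  F  |  T  T
F  F  F  T  T  |  T  T
F  F  F  T  F  |  T  T
F  F  F  F  T  |  F  F
F  F  F  F  F  |  T  T
The columns for φ and ψ agree on every row, so they are logically equivalent.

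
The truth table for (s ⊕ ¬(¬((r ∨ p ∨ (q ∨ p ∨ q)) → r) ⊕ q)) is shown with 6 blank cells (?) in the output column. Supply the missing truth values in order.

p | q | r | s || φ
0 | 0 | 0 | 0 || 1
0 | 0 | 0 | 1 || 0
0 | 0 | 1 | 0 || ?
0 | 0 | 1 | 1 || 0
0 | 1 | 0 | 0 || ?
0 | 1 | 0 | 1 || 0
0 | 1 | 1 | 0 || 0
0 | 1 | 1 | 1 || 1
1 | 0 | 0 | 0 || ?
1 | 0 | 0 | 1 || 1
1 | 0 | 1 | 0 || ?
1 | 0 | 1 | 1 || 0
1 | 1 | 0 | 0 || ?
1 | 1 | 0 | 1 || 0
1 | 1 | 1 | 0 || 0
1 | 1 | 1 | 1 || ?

1, 1, 0, 1, 1, 1

Row p=0, q=0, r=1, s=0: ¬(¬((r ∨ p ∨ (q ∨ p ∨ q)) → r) ⊕ q) = 1, so the formula = 1.
Row p=0, q=1, r=0, s=0: ¬(¬((r ∨ p ∨ (q ∨ p ∨ q)) → r) ⊕ q) = 1, so the formula = 1.
Row p=1, q=0, r=0, s=0: ¬(¬((r ∨ p ∨ (q ∨ p ∨ q)) → r) ⊕ q) = 0, so the formula = 0.
Row p=1, q=0, r=1, s=0: ¬(¬((r ∨ p ∨ (q ∨ p ∨ q)) → r) ⊕ q) = 1, so the formula = 1.
Row p=1, q=1, r=0, s=0: ¬(¬((r ∨ p ∨ (q ∨ p ∨ q)) → r) ⊕ q) = 1, so the formula = 1.
Row p=1, q=1, r=1, s=1: ¬(¬((r ∨ p ∨ (q ∨ p ∨ q)) → r) ⊕ q) = 0, so the formula = 1.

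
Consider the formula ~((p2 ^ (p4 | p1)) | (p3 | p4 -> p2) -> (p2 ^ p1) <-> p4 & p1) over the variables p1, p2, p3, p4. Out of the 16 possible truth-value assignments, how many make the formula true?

9

p1  p2  p3  p4     (p4 | p1)  (p2 ^ (p4 | p1))  (p3 | p4)  ((p3 | p4) -> p2)  (p2 ^ p1)  (p4 & p1)  φ
T   T   T   T          T             F              T              T              F          T      T
T   T   T   F          T             F              T              T              F          F      F
T   T   F   T          T             F              T              T              F          T      T
T   T   F   F          T             F              F              T              F          F      F
T   F   T   T          T             T              T              F              T          T      F
T   F   T   F          T             T              T              F              T          F      T
T   F   F   T          T             T              T              F              T          T      F
T   F   F   F          T             T              F              T              T          F      T
F   T   T   T          T             F              T              T              T          F      T
F   T   T   F          F             T              T              T              T          F      T
F   T   F   T          T             F              T              T              T          F      T
F   T   F   F          F             T              F              T              T          F      T
F   F   T   T          T             T              T              F              F          F      F
F   F   T   F          F             F              T              F              F          F      T
F   F   F   T          T             T              T              F              F          F      F
F   F   F   F          F             F              F              T              F          F      F
The formula is true on 9 of the 16 rows.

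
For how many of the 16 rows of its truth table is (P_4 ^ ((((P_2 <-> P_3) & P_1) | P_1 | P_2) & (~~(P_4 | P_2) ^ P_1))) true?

10

P_1 | P_2 | P_3 | P_4 | φ
--- | --- | --- | --- | -
 F  |  F  |  F  |  F  | F
 F  |  F  |  F  |  T  | T
 F  |  F  |  T  |  F  | F
 F  |  F  |  T  |  T  | T
 F  |  T  |  F  |  F  | T
 F  |  T  |  F  |  T  | F
 F  |  T  |  T  |  F  | T
 F  |  T  |  T  |  T  | F
 T  |  F  |  F  |  F  | T
 T  |  F  |  F  |  T  | T
 T  |  F  |  T  |  F  | T
 T  |  F  |  T  |  T  | T
 T  |  T  |  F  |  F  | F
 T  |  T  |  F  |  T  | T
 T  |  T  |  T  |  F  | F
 T  |  T  |  T  |  T  | T
The formula is true on 10 of the 16 rows.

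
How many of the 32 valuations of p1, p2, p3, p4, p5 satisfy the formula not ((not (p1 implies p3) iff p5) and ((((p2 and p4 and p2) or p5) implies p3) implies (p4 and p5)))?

p1  p2  p3  p4  p5  |  φ
1   1   1   1   1   |  1
1   1   1   1   0   |  1
1   1   1   0   1   |  1
1   1   1   0   0   |  1
1   1   0   1   1   |  0
1   1   0   1   0   |  1
1   1   0   0   1   |  0
1   1   0   0   0   |  1
1   0   1   1   1   |  1
1   0   1   1   0   |  1
1   0   1   0   1   |  1
1   0   1   0   0   |  1
1   0   0   1   1   |  0
1   0   0   1   0   |  1
1   0   0   0   1   |  0
1   0   0   0   0   |  1
0   1   1   1   1   |  1
0   1   1   1   0   |  1
0   1   1   0   1   |  1
0   1   1   0   0   |  1
0   1   0   1   1   |  1
0   1   0   1   0   |  0
0   1   0   0   1   |  1
0   1   0   0   0   |  1
0   0   1   1   1   |  1
0   0   1   1   0   |  1
0   0   1   0   1   |  1
0   0   1   0   0   |  1
0   0   0   1   1   |  1
0   0   0   1   0   |  1
0   0   0   0   1   |  1
0   0   0   0   0   |  1
The formula is true on 27 of the 32 rows.

27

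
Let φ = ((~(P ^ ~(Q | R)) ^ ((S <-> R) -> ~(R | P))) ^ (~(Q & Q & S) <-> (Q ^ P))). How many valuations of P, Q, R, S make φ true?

P  Q  R  S     (Q | R)  ~(Q | R)  (P ^ ~(Q | R))  ~(P ^ ~(Q | R))  (S <-> R)  (R | P)  ~(R | P)  ((S <-> R) -> ~(R | P))  (Q & Q & S)  ~(Q & Q & S)  (Q ^ P)  (~(Q & Q & S) <-> (Q ^ P))  φ
F  F  F  F        F        T            T                F             T         F        T                 T                  F            T           F                 F               T
F  F  F  T        F        T            T                F             F         F        T                 T                  F            T           F                 F               T
F  F  T  F        T        F            F                T             F         T        F                 T                  F            T           F                 F               F
F  F  T  T        T        F            F                T             T         T        F                 F                  F            T           F                 F               T
F  T  F  F        T        F            F                T             T         F        T                 T                  F            T           T                 T               T
F  T  F  T        T        F            F                T             F         F        T                 T                  T            F           T                 F               F
F  T  T  F        T        F            F                T             F         T        F                 T                  F            T           T                 T               T
F  T  T  T        T        F            F                T             T         T        F                 F                  T            F           T                 F               T
T  F  F  F        F        T            F                T             T         T        F                 F                  F            T           T                 T               F
T  F  F  T        F        T            F                T             F         T        F                 T                  F            T           T                 T               T
T  F  T  F        T        F            T                F             F         T        F                 T                  F            T           T                 T               F
T  F  T  T        T        F            T                F             T         T        F                 F                  F            T           T                 T               T
T  T  F  F        T        F            T                F             T         T        F                 F                  F            T           F                 F               F
T  T  F  T        T        F            T                F             F         T        F                 T                  T            F           F                 T               F
T  T  T  F        T        F            T                F             F         T        F                 T                  F            T           F                 F               T
T  T  T  T        T        F            T                F             T         T        F                 F                  T            F           F                 T               T
The formula is true on 10 of the 16 rows.

10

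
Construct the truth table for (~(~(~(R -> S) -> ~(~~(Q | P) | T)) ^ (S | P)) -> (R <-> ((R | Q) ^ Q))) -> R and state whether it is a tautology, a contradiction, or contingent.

P | Q | R | S | T || φ
F | F | F | F | F || F
F | F | F | F | T || F
F | F | F | T | F || F
F | F | F | T | T || F
F | F | T | F | F || T
F | F | T | F | T || T
F | F | T | T | F || T
F | F | T | T | T || T
F | T | F | F | F || F
F | T | F | F | T || F
F | T | F | T | F || F
F | T | F | T | T || F
F | T | T | F | F || T
F | T | T | F | T || T
F | T | T | T | F || T
F | T | T | T | T || T
T | F | F | F | F || F
T | F | F | F | T || F
T | F | F | T | F || F
T | F | F | T | T || F
T | F | T | F | F || T
T | F | T | F | T || T
T | F | T | T | F || T
T | F | T | T | T || T
T | T | F | F | F || F
T | T | F | F | T || F
T | T | F | T | F || F
T | T | F | T | T || F
T | T | T | F | F || T
T | T | T | F | T || T
T | T | T | T | F || T
T | T | T | T | T || T
16 of 32 rows are T, so the formula is contingent.

contingent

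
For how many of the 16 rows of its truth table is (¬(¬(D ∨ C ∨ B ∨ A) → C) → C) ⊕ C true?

A | B | C | D || φ
T | T | T | T || F
T | T | T | F || F
T | T | F | T || T
T | T | F | F || T
T | F | T | T || F
T | F | T | F || F
T | F | F | T || T
T | F | F | F || T
F | T | T | T || F
F | T | T | F || F
F | T | F | T || T
F | T | F | F || T
F | F | T | T || F
F | F | T | F || F
F | F | F | T || T
F | F | F | F || F
The formula is true on 7 of the 16 rows.

7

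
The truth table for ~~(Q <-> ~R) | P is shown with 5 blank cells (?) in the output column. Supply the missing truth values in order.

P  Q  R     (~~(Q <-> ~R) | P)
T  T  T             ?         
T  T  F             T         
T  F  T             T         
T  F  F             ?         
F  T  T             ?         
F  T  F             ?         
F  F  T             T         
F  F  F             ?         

T, T, F, T, F

Row P=T, Q=T, R=T: ~~(Q <-> ~R) = F, so (~~(Q <-> ~R) | P) = T.
Row P=T, Q=F, R=F: ~~(Q <-> ~R) = F, so (~~(Q <-> ~R) | P) = T.
Row P=F, Q=T, R=T: ~~(Q <-> ~R) = F, so (~~(Q <-> ~R) | P) = F.
Row P=F, Q=T, R=F: ~~(Q <-> ~R) = T, so (~~(Q <-> ~R) | P) = T.
Row P=F, Q=F, R=F: ~~(Q <-> ~R) = F, so (~~(Q <-> ~R) | P) = F.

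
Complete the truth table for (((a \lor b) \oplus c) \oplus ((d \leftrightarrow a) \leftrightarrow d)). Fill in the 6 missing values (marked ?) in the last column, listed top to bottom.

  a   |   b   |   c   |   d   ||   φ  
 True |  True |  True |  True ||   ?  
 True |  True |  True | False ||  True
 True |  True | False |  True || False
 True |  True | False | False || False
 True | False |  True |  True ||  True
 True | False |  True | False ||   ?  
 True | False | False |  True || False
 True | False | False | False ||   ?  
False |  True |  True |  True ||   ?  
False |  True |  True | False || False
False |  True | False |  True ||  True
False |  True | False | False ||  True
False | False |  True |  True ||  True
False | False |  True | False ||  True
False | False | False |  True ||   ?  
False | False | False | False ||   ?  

True, True, False, False, False, False

Row a=True, b=True, c=True, d=True: ((a \lor b) \oplus c) = False, ((d \leftrightarrow a) \leftrightarrow d) = True, so the formula = True.
Row a=True, b=False, c=True, d=False: ((a \lor b) \oplus c) = False, ((d \leftrightarrow a) \leftrightarrow d) = True, so the formula = True.
Row a=True, b=False, c=False, d=False: ((a \lor b) \oplus c) = True, ((d \leftrightarrow a) \leftrightarrow d) = True, so the formula = False.
Row a=False, b=True, c=True, d=True: ((a \lor b) \oplus c) = False, ((d \leftrightarrow a) \leftrightarrow d) = False, so the formula = False.
Row a=False, b=False, c=False, d=True: ((a \lor b) \oplus c) = False, ((d \leftrightarrow a) \leftrightarrow d) = False, so the formula = False.
Row a=False, b=False, c=False, d=False: ((a \lor b) \oplus c) = False, ((d \leftrightarrow a) \leftrightarrow d) = False, so the formula = False.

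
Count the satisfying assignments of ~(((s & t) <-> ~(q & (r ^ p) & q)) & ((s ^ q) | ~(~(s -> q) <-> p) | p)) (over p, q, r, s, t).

p | q | r | s | t || φ
F | F | F | F | F || T
F | F | F | F | T || T
F | F | F | T | F || T
F | F | F | T | T || F
F | F | T | F | F || T
F | F | T | F | T || T
F | F | T | T | F || T
F | F | T | T | T || F
F | T | F | F | F || T
F | T | F | F | T || T
F | T | F | T | F || T
F | T | F | T | T || T
F | T | T | F | F || F
F | T | T | F | T || F
F | T | T | T | F || T
F | T | T | T | T || T
T | F | F | F | F || T
T | F | F | F | T || T
T | F | F | T | F || T
T | F | F | T | T || F
T | F | T | F | F || T
T | F | T | F | T || T
T | F | T | T | F || T
T | F | T | T | T || F
T | T | F | F | F || F
T | T | F | F | T || F
T | T | F | T | F || F
T | T | F | T | T || T
T | T | T | F | F || T
T | T | T | F | T || T
T | T | T | T | F || T
T | T | T | T | T || F
The formula is true on 22 of the 32 rows.

22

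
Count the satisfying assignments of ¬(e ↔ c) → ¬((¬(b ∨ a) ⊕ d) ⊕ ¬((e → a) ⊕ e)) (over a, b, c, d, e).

24

  a   |   b   |   c   |   d   |   e   ||   φ  
False | False | False | False | False ||  True
False | False | False | False |  True || False
False | False | False |  True | False ||  True
False | False | False |  True |  True ||  True
False | False |  True | False | False || False
False | False |  True | False |  True ||  True
False | False |  True |  True | False ||  True
False | False |  True |  True |  True ||  True
False |  True | False | False | False ||  True
False |  True | False | False |  True ||  True
False |  True | False |  True | False ||  True
False |  True | False |  True |  True || False
False |  True |  True | False | False ||  True
False |  True |  True | False |  True ||  True
False |  True |  True |  True | False || False
False |  True |  True |  True |  True ||  True
 True | False | False | False | False ||  True
 True | False | False | False |  True || False
 True | False | False |  True | False ||  True
 True | False | False |  True |  True ||  True
 True | False |  True | False | False ||  True
 True | False |  True | False |  True ||  True
 True | False |  True |  True | False || False
 True | False |  True |  True |  True ||  True
 True |  True | False | False | False ||  True
 True |  True | False | False |  True || False
 True |  True | False |  True | False ||  True
 True |  True | False |  True |  True ||  True
 True |  True |  True | False | False ||  True
 True |  True |  True | False |  True ||  True
 True |  True |  True |  True | False || False
 True |  True |  True |  True |  True ||  True
The formula is true on 24 of the 32 rows.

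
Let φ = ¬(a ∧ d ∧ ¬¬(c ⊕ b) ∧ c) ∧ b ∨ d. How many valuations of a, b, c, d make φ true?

a | b | c | d || φ
1 | 1 | 1 | 1 || 1
1 | 1 | 1 | 0 || 1
1 | 1 | 0 | 1 || 1
1 | 1 | 0 | 0 || 1
1 | 0 | 1 | 1 || 1
1 | 0 | 1 | 0 || 0
1 | 0 | 0 | 1 || 1
1 | 0 | 0 | 0 || 0
0 | 1 | 1 | 1 || 1
0 | 1 | 1 | 0 || 1
0 | 1 | 0 | 1 || 1
0 | 1 | 0 | 0 || 1
0 | 0 | 1 | 1 || 1
0 | 0 | 1 | 0 || 0
0 | 0 | 0 | 1 || 1
0 | 0 | 0 | 0 || 0
The formula is true on 12 of the 16 rows.

12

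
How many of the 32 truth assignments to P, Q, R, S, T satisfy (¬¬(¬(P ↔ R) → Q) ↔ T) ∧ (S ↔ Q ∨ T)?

8

  P   |   Q   |   R   |   S   |   T   ||   φ  
False | False | False | False | False || False
False | False | False | False |  True || False
False | False | False |  True | False || False
False | False | False |  True |  True ||  True
False | False |  True | False | False ||  True
False | False |  True | False |  True || False
False | False |  True |  True | False || False
False | False |  True |  True |  True || False
False |  True | False | False | False || False
False |  True | False | False |  True || False
False |  True | False |  True | False || False
False |  True | False |  True |  True ||  True
False |  True |  True | False | False || False
False |  True |  True | False |  True || False
False |  True |  True |  True | False || False
False |  True |  True |  True |  True ||  True
 True | False | False | False | False ||  True
 True | False | False | False |  True || False
 True | False | False |  True | False || False
 True | False | False |  True |  True || False
 True | False |  True | False | False || False
 True | False |  True | False |  True || False
 True | False |  True |  True | False || False
 True | False |  True |  True |  True ||  True
 True |  True | False | False | False || False
 True |  True | False | False |  True || False
 True |  True | False |  True | False || False
 True |  True | False |  True |  True ||  True
 True |  True |  True | False | False || False
 True |  True |  True | False |  True || False
 True |  True |  True |  True | False || False
 True |  True |  True |  True |  True ||  True
The formula is true on 8 of the 32 rows.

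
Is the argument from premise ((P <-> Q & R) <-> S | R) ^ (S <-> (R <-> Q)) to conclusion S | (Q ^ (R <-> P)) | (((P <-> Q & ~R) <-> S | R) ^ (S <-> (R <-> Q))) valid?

P | Q | R | S || φ | ψ
F | F | F | F || F | T
F | F | F | T || F | T
F | F | T | F || F | F
F | F | T | T || T | T
F | T | F | F || T | F
F | T | F | T || T | T
F | T | T | F || F | T
F | T | T | T || T | T
T | F | F | F || T | T
T | F | F | T || T | T
T | F | T | F || T | T
T | F | T | T || F | T
T | T | F | F || F | T
T | T | F | T || F | T
T | T | T | F || T | F
T | T | T | T || F | T
At P=F, Q=T, R=F, S=F we have φ true but ψ false, so φ does not entail ψ.

no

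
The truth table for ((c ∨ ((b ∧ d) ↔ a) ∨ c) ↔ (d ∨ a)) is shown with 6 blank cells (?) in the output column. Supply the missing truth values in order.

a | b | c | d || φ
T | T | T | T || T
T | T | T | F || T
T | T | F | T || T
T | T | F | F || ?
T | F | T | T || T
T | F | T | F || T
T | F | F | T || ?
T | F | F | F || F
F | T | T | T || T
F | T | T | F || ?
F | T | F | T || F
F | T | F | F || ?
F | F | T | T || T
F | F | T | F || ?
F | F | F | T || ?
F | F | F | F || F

F, F, F, F, F, T

Row a=T, b=T, c=F, d=F: (c ∨ ((b ∧ d) ↔ a) ∨ c) = F, (d ∨ a) = T, so the formula = F.
Row a=T, b=F, c=F, d=T: (c ∨ ((b ∧ d) ↔ a) ∨ c) = F, (d ∨ a) = T, so the formula = F.
Row a=F, b=T, c=T, d=F: (c ∨ ((b ∧ d) ↔ a) ∨ c) = T, (d ∨ a) = F, so the formula = F.
Row a=F, b=T, c=F, d=F: (c ∨ ((b ∧ d) ↔ a) ∨ c) = T, (d ∨ a) = F, so the formula = F.
Row a=F, b=F, c=T, d=F: (c ∨ ((b ∧ d) ↔ a) ∨ c) = T, (d ∨ a) = F, so the formula = F.
Row a=F, b=F, c=F, d=T: (c ∨ ((b ∧ d) ↔ a) ∨ c) = T, (d ∨ a) = T, so the formula = T.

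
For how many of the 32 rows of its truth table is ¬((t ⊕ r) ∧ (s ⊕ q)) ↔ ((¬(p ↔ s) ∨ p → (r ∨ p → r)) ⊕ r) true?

12

p | q | r | s | t || φ
T | T | T | T | T || F
T | T | T | T | F || F
T | T | T | F | T || F
T | T | T | F | F || T
T | T | F | T | T || F
T | T | F | T | F || F
T | T | F | F | T || T
T | T | F | F | F || F
T | F | T | T | T || F
T | F | T | T | F || T
T | F | T | F | T || F
T | F | T | F | F || F
T | F | F | T | T || T
T | F | F | T | F || F
T | F | F | F | T || F
T | F | F | F | F || F
F | T | T | T | T || F
F | T | T | T | F || F
F | T | T | F | T || F
F | T | T | F | F || T
F | T | F | T | T || T
F | T | F | T | F || T
F | T | F | F | T || F
F | T | F | F | F || T
F | F | T | T | T || F
F | F | T | T | F || T
F | F | T | F | T || F
F | F | T | F | F || F
F | F | F | T | T || F
F | F | F | T | F || T
F | F | F | F | T || T
F | F | F | F | F || T
The formula is true on 12 of the 32 rows.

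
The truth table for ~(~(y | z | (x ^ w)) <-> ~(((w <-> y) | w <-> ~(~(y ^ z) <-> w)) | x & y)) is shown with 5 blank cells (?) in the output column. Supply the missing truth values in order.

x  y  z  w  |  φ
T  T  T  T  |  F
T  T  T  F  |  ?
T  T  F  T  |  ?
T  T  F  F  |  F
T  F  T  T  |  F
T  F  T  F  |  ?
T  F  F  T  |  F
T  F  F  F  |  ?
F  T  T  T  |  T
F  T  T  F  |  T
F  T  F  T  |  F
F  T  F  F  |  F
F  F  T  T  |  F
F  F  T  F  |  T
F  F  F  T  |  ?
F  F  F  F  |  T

F, F, T, F, T

Row x=T, y=T, z=T, w=F: ~(y | z | (x ^ w)) = F, ~(((w <-> y) | w <-> ~(~(y ^ z) <-> w)) | x & y) = F, (~(y | z | (x ^ w)) <-> ~(((w <-> y) | w <-> ~(~(y ^ z) <-> w)) | x & y)) = T, so the formula = F.
Row x=T, y=T, z=F, w=T: ~(y | z | (x ^ w)) = F, ~(((w <-> y) | w <-> ~(~(y ^ z) <-> w)) | x & y) = F, (~(y | z | (x ^ w)) <-> ~(((w <-> y) | w <-> ~(~(y ^ z) <-> w)) | x & y)) = T, so the formula = F.
Row x=T, y=F, z=T, w=F: ~(y | z | (x ^ w)) = F, ~(((w <-> y) | w <-> ~(~(y ^ z) <-> w)) | x & y) = T, (~(y | z | (x ^ w)) <-> ~(((w <-> y) | w <-> ~(~(y ^ z) <-> w)) | x & y)) = F, so the formula = T.
Row x=T, y=F, z=F, w=F: ~(y | z | (x ^ w)) = F, ~(((w <-> y) | w <-> ~(~(y ^ z) <-> w)) | x & y) = F, (~(y | z | (x ^ w)) <-> ~(((w <-> y) | w <-> ~(~(y ^ z) <-> w)) | x & y)) = T, so the formula = F.
Row x=F, y=F, z=F, w=T: ~(y | z | (x ^ w)) = F, ~(((w <-> y) | w <-> ~(~(y ^ z) <-> w)) | x & y) = T, (~(y | z | (x ^ w)) <-> ~(((w <-> y) | w <-> ~(~(y ^ z) <-> w)) | x & y)) = F, so the formula = T.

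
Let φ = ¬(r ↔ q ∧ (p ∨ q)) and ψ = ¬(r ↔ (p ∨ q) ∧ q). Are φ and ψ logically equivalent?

equivalent

  p   |   q   |   r   |   φ   |   ψ  
----- | ----- | ----- | ----- | -----
False | False | False | False | False
False | False |  True |  True |  True
False |  True | False |  True |  True
False |  True |  True | False | False
 True | False | False | False | False
 True | False |  True |  True |  True
 True |  True | False |  True |  True
 True |  True |  True | False | False
The columns for φ and ψ agree on every row, so they are logically equivalent.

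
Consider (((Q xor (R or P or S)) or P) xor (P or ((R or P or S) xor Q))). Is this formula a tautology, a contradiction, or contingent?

P | Q | R | S || (R or P or S) | (Q xor (R or P or S)) | ((Q xor (R or P or S)) or P) | ((R or P or S) xor Q) | (P or ((R or P or S) xor Q)) | φ
1 | 1 | 1 | 1 ||       1       |           0           |              1               |           0           |              1               | 0
1 | 1 | 1 | 0 ||       1       |           0           |              1               |           0           |              1               | 0
1 | 1 | 0 | 1 ||       1       |           0           |              1               |           0           |              1               | 0
1 | 1 | 0 | 0 ||       1       |           0           |              1               |           0           |              1               | 0
1 | 0 | 1 | 1 ||       1       |           1           |              1               |           1           |              1               | 0
1 | 0 | 1 | 0 ||       1       |           1           |              1               |           1           |              1               | 0
1 | 0 | 0 | 1 ||       1       |           1           |              1               |           1           |              1               | 0
1 | 0 | 0 | 0 ||       1       |           1           |              1               |           1           |              1               | 0
0 | 1 | 1 | 1 ||       1       |           0           |              0               |           0           |              0               | 0
0 | 1 | 1 | 0 ||       1       |           0           |              0               |           0           |              0               | 0
0 | 1 | 0 | 1 ||       1       |           0           |              0               |           0           |              0               | 0
0 | 1 | 0 | 0 ||       0       |           1           |              1               |           1           |              1               | 0
0 | 0 | 1 | 1 ||       1       |           1           |              1               |           1           |              1               | 0
0 | 0 | 1 | 0 ||       1       |           1           |              1               |           1           |              1               | 0
0 | 0 | 0 | 1 ||       1       |           1           |              1               |           1           |              1               | 0
0 | 0 | 0 | 0 ||       0       |           0           |              0               |           0           |              0               | 0
Every row is 0, so the formula is a contradiction.

contradiction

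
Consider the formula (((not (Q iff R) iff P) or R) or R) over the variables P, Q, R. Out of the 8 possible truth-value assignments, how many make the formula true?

6

  P      Q      R    |  (Q iff R)  not (Q iff R)  (not (Q iff R) iff P)  ((not (Q iff R) iff P) or R)    φ  
 True   True   True  |     True        False              False                      True               True
 True   True  False  |    False         True               True                      True               True
 True  False   True  |    False         True               True                      True               True
 True  False  False  |     True        False              False                     False              False
False   True   True  |     True        False               True                      True               True
False   True  False  |    False         True              False                     False              False
False  False   True  |    False         True              False                      True               True
False  False  False  |     True        False               True                      True               True
The formula is true on 6 of the 8 rows.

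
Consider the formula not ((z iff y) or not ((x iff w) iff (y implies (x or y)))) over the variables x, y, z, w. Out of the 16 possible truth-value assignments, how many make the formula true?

4

x | y | z | w || (z iff y) | (x iff w) | (x or y) | (y implies (x or y)) | φ
T | T | T | T ||     T     |     T     |    T     |          T           | F
T | T | T | F ||     T     |     F     |    T     |          T           | F
T | T | F | T ||     F     |     T     |    T     |          T           | T
T | T | F | F ||     F     |     F     |    T     |          T           | F
T | F | T | T ||     F     |     T     |    T     |          T           | T
T | F | T | F ||     F     |     F     |    T     |          T           | F
T | F | F | T ||     T     |     T     |    T     |          T           | F
T | F | F | F ||     T     |     F     |    T     |          T           | F
F | T | T | T ||     T     |     F     |    T     |          T           | F
F | T | T | F ||     T     |     T     |    T     |          T           | F
F | T | F | T ||     F     |     F     |    T     |          T           | F
F | T | F | F ||     F     |     T     |    T     |          T           | T
F | F | T | T ||     F     |     F     |    F     |          T           | F
F | F | T | F ||     F     |     T     |    F     |          T           | T
F | F | F | T ||     T     |     F     |    F     |          T           | F
F | F | F | F ||     T     |     T     |    F     |          T           | F
The formula is true on 4 of the 16 rows.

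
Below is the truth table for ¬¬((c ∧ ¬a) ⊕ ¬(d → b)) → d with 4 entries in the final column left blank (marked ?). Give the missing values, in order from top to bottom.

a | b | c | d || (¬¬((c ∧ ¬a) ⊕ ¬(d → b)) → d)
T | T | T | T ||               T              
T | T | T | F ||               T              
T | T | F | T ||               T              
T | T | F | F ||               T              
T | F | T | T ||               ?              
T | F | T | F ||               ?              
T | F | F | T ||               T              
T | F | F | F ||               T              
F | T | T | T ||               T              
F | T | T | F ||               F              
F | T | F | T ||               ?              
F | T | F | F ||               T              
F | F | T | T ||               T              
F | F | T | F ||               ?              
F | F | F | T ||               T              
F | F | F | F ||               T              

Row a=T, b=F, c=T, d=T: ¬¬((c ∧ ¬a) ⊕ ¬(d → b)) = T, so (¬¬((c ∧ ¬a) ⊕ ¬(d → b)) → d) = T.
Row a=T, b=F, c=T, d=F: ¬¬((c ∧ ¬a) ⊕ ¬(d → b)) = F, so (¬¬((c ∧ ¬a) ⊕ ¬(d → b)) → d) = T.
Row a=F, b=T, c=F, d=T: ¬¬((c ∧ ¬a) ⊕ ¬(d → b)) = F, so (¬¬((c ∧ ¬a) ⊕ ¬(d → b)) → d) = T.
Row a=F, b=F, c=T, d=F: ¬¬((c ∧ ¬a) ⊕ ¬(d → b)) = T, so (¬¬((c ∧ ¬a) ⊕ ¬(d → b)) → d) = F.

T, T, T, F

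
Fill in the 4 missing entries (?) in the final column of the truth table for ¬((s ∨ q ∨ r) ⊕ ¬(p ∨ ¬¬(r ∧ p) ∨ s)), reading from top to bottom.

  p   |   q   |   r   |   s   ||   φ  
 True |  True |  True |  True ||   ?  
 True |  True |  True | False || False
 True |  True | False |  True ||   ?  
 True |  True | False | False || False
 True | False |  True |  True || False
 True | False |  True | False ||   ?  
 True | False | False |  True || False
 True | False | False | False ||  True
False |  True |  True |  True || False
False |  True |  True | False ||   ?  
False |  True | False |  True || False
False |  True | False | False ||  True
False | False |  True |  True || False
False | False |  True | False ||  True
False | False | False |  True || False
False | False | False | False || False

Row p=True, q=True, r=True, s=True: (s ∨ q ∨ r) = True, ¬(p ∨ ¬¬(r ∧ p) ∨ s) = False, ((s ∨ q ∨ r) ⊕ ¬(p ∨ ¬¬(r ∧ p) ∨ s)) = True, so the formula = False.
Row p=True, q=True, r=False, s=True: (s ∨ q ∨ r) = True, ¬(p ∨ ¬¬(r ∧ p) ∨ s) = False, ((s ∨ q ∨ r) ⊕ ¬(p ∨ ¬¬(r ∧ p) ∨ s)) = True, so the formula = False.
Row p=True, q=False, r=True, s=False: (s ∨ q ∨ r) = True, ¬(p ∨ ¬¬(r ∧ p) ∨ s) = False, ((s ∨ q ∨ r) ⊕ ¬(p ∨ ¬¬(r ∧ p) ∨ s)) = True, so the formula = False.
Row p=False, q=True, r=True, s=False: (s ∨ q ∨ r) = True, ¬(p ∨ ¬¬(r ∧ p) ∨ s) = True, ((s ∨ q ∨ r) ⊕ ¬(p ∨ ¬¬(r ∧ p) ∨ s)) = False, so the formula = True.

False, False, False, True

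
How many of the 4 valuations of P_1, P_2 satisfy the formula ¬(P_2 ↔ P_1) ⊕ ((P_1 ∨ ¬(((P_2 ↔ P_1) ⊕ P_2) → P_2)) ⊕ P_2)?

1

P_1 | P_2 | (P_2 ↔ P_1) | ¬(P_2 ↔ P_1) | ((P_2 ↔ P_1) ⊕ P_2) | (((P_2 ↔ P_1) ⊕ P_2) → P_2) | ¬(((P_2 ↔ P_1) ⊕ P_2) → P_2) | φ
--- | --- | ----------- | ------------ | ------------------- | --------------------------- | ---------------------------- | -
 F  |  F  |      T      |      F       |          T          |              F              |              T               | T
 F  |  T  |      F      |      T       |          T          |              T              |              F               | F
 T  |  F  |      F      |      T       |          F          |              T              |              F               | F
 T  |  T  |      T      |      F       |          F          |              T              |              F               | F
The formula is true on 1 of the 4 rows.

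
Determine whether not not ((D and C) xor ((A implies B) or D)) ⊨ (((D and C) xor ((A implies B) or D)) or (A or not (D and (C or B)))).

yes

A  B  C  D  |  φ  ψ
0  0  0  0  |  1  1
0  0  0  1  |  1  1
0  0  1  0  |  1  1
0  0  1  1  |  0  0
0  1  0  0  |  1  1
0  1  0  1  |  1  1
0  1  1  0  |  1  1
0  1  1  1  |  0  0
1  0  0  0  |  0  1
1  0  0  1  |  1  1
1  0  1  0  |  0  1
1  0  1  1  |  0  1
1  1  0  0  |  1  1
1  1  0  1  |  1  1
1  1  1  0  |  1  1
1  1  1  1  |  0  1
In every row where φ is true, ψ is also true, so φ ⊨ ψ.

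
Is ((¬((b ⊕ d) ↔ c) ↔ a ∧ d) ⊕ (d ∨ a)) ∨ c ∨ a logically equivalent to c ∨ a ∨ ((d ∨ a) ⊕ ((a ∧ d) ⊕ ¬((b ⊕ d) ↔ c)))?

not equivalent

a | b | c | d | φ | ψ
- | - | - | - | - | -
T | T | T | T | T | T
T | T | T | F | T | T
T | T | F | T | T | T
T | T | F | F | T | T
T | F | T | T | T | T
T | F | T | F | T | T
T | F | F | T | T | T
T | F | F | F | T | T
F | T | T | T | T | T
F | T | T | F | T | T
F | T | F | T | F | T
F | T | F | F | F | T
F | F | T | T | T | T
F | F | T | F | T | T
F | F | F | T | T | F
F | F | F | F | T | F
The columns differ at a=F, b=T, c=F, d=T (φ=F, ψ=T), so they are not equivalent.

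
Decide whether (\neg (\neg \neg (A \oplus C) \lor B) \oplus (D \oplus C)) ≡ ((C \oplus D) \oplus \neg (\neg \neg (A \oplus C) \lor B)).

  A   |   B   |   C   |   D   ||   φ   |   ψ  
 True |  True |  True |  True || False | False
 True |  True |  True | False ||  True |  True
 True |  True | False |  True ||  True |  True
 True |  True | False | False || False | False
 True | False |  True |  True ||  True |  True
 True | False |  True | False || False | False
 True | False | False |  True ||  True |  True
 True | False | False | False || False | False
False |  True |  True |  True || False | False
False |  True |  True | False ||  True |  True
False |  True | False |  True ||  True |  True
False |  True | False | False || False | False
False | False |  True |  True || False | False
False | False |  True | False ||  True |  True
False | False | False |  True || False | False
False | False | False | False ||  True |  True
The columns for φ and ψ agree on every row, so they are logically equivalent.

equivalent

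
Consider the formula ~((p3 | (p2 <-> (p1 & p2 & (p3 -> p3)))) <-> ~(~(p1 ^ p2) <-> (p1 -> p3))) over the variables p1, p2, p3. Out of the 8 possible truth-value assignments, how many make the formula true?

p1 | p2 | p3 || (p3 -> p3) | (p1 & p2 & (p3 -> p3)) | (p1 ^ p2) | ~(p1 ^ p2) | (p1 -> p3) | (~(p1 ^ p2) <-> (p1 -> p3)) | ~(~(p1 ^ p2) <-> (p1 -> p3)) | φ
T  | T  | T  ||     T      |           T            |     F     |     T      |     T      |              T              |              F               | T
T  | T  | F  ||     T      |           T            |     F     |     T      |     F      |              F              |              T               | F
T  | F  | T  ||     T      |           F            |     T     |     F      |     T      |              F              |              T               | F
T  | F  | F  ||     T      |           F            |     T     |     F      |     F      |              T              |              F               | T
F  | T  | T  ||     T      |           F            |     T     |     F      |     T      |              F              |              T               | F
F  | T  | F  ||     T      |           F            |     T     |     F      |     T      |              F              |              T               | T
F  | F  | T  ||     T      |           F            |     F     |     T      |     T      |              T              |              F               | T
F  | F  | F  ||     T      |           F            |     F     |     T      |     T      |              T              |              F               | T
The formula is true on 5 of the 8 rows.

5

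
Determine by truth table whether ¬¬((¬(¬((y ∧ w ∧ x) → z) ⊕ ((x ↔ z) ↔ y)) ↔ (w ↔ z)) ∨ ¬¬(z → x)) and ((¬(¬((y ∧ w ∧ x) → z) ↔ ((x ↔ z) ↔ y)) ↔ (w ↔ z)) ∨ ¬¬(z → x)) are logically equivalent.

not equivalent

x | y | z | w | φ | ψ
- | - | - | - | - | -
T | T | T | T | T | T
T | T | T | F | T | T
T | T | F | T | T | T
T | T | F | F | T | T
T | F | T | T | T | T
T | F | T | F | T | T
T | F | F | T | T | T
T | F | F | F | T | T
F | T | T | T | T | F
F | T | T | F | F | T
F | T | F | T | T | T
F | T | F | F | T | T
F | F | T | T | F | T
F | F | T | F | T | F
F | F | F | T | T | T
F | F | F | F | T | T
The columns differ at x=F, y=T, z=T, w=T (φ=T, ψ=F), so they are not equivalent.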